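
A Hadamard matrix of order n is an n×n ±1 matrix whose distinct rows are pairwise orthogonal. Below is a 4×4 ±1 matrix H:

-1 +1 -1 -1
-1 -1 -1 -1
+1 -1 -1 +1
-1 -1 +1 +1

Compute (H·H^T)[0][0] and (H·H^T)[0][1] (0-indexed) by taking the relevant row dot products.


Row 0 of H: [-1, 1, -1, -1].
Row 1 of H: [-1, -1, -1, -1].
(H·H^T)[0][0] = Σ_j H[0][j]·H[0][j] = (-1)² + (1)² + (-1)² + (-1)² = 1 + 1 + 1 + 1 = 4.
(H·H^T)[0][1] = Σ_j H[0][j]·H[1][j] = (-1)·(-1) + (1)·(-1) + (-1)·(-1) + (-1)·(-1) = 1 + -1 + 1 + 1 = 2.
Rows 0 and 1 are not orthogonal (dot product = 2 ≠ 0), so H is not a Hadamard matrix.

(0,0) entry = 4; (0,1) entry = 2.


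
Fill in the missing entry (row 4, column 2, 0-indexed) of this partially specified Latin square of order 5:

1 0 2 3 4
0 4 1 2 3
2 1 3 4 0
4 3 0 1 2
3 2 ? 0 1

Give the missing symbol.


Row 4 contains symbols [0, 1, 2, 3] — missing [4].
Column 2 contains symbols [0, 1, 2, 3] — missing [4].
The missing symbol must appear in both missing sets; intersection = [4].
Therefore the hidden value is 4.

Missing value = 4.


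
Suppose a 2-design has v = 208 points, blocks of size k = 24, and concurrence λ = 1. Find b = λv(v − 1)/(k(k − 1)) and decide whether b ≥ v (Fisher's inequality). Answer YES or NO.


r = λ(v − 1)/(k − 1) = 1·207/23 = 9.
b = vr/k = 208·9/24 = 78.
Fisher's inequality: b ≥ v ⇔ 78 ≥ 208? NO.

NO


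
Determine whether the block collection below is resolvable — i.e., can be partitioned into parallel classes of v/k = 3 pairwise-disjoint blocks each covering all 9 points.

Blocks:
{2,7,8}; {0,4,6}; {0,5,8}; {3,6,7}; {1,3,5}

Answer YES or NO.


v = 9, block size k = 3, number of blocks = 5.
For resolvability, blocks must partition into parallel classes of size v/k = 3.
Total blocks must therefore be a multiple of 3: 5 = 3·1 + 2 ⇒ not divisible ✗.
Resolvable? NO.

NO


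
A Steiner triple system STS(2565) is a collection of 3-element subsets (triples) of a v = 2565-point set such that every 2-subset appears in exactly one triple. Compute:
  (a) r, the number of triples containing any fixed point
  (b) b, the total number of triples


An STS(v) is a 2-(v, 3, 1) BIBD: block size k = 3, λ = 1.
Replication: r(k − 1) = λ(v − 1) ⇒ r·2 = 2565 − 1 = 2564 ⇒ r = 1282.
Block count: bk = vr ⇒ b·3 = 2565·1282 = 3288330 ⇒ b = 1096110.
(Check via b = v(v − 1)/6 = 2565·2564/6 = 6576660/6 = 1096110.)

r = 1282, b = 1096110.


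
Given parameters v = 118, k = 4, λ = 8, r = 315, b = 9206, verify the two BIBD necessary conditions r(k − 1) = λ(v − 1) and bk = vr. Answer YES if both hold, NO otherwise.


Condition (i): r(k − 1) = 315·3 = 945; λ(v − 1) = 8·117 = 936. Match? NO.
Condition (ii): bk = 9206·4 = 36824; vr = 118·315 = 37170. Match? NO.
Both conditions hold? NO.

NO


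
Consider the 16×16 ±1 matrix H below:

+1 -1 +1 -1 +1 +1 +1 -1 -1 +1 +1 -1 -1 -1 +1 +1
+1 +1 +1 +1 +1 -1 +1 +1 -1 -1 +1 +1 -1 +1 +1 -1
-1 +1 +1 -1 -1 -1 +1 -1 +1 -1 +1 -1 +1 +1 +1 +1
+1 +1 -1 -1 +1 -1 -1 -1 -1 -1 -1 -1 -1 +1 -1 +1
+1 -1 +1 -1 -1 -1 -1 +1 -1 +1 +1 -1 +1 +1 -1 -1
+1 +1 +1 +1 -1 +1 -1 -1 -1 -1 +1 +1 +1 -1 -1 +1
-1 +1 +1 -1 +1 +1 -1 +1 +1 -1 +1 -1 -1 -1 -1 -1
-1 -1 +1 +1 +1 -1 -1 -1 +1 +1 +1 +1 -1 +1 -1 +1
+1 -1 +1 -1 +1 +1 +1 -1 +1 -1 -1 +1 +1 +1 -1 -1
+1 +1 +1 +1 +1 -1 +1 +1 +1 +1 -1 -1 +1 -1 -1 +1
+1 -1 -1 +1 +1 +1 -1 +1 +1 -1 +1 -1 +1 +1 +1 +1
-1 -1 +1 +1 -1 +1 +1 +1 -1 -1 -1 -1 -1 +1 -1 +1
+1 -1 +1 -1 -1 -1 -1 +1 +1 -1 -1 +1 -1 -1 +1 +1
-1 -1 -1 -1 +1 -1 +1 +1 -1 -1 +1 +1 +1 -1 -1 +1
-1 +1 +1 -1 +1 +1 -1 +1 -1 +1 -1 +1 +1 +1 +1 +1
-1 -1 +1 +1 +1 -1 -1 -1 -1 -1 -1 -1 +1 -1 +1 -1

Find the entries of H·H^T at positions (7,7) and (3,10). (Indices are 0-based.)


Row 3 of H: [1, 1, -1, -1, 1, -1, -1, -1, -1, -1, -1, -1, -1, 1, -1, 1].
Row 7 of H: [-1, -1, 1, 1, 1, -1, -1, -1, 1, 1, 1, 1, -1, 1, -1, 1].
Row 10 of H: [1, -1, -1, 1, 1, 1, -1, 1, 1, -1, 1, -1, 1, 1, 1, 1].
(H·H^T)[7][7] = Σ_j H[7][j]·H[7][j] = (-1)² + (-1)² + (1)² + (1)² + (1)² + (-1)² + (-1)² + (-1)² + (1)² + (1)² + (1)² + (1)² + (-1)² + (1)² + (-1)² + (1)² = 1 + 1 + 1 + 1 + 1 + 1 + 1 + 1 + 1 + 1 + 1 + 1 + 1 + 1 + 1 + 1 = 16.
(H·H^T)[3][10] = Σ_j H[3][j]·H[10][j] = (1)·(1) + (1)·(-1) + (-1)·(-1) + (-1)·(1) + (1)·(1) + (-1)·(1) + (-1)·(-1) + (-1)·(1) + (-1)·(1) + (-1)·(-1) + (-1)·(1) + (-1)·(-1) + (-1)·(1) + (1)·(1) + (-1)·(1) + (1)·(1) = 1 + -1 + 1 + -1 + 1 + -1 + 1 + -1 + -1 + 1 + -1 + 1 + -1 + 1 + -1 + 1 = 0.
So rows 3 and 10 are orthogonal; the diagonal entry equals n = 16.

(7,7) entry = 16; (3,10) entry = 0.


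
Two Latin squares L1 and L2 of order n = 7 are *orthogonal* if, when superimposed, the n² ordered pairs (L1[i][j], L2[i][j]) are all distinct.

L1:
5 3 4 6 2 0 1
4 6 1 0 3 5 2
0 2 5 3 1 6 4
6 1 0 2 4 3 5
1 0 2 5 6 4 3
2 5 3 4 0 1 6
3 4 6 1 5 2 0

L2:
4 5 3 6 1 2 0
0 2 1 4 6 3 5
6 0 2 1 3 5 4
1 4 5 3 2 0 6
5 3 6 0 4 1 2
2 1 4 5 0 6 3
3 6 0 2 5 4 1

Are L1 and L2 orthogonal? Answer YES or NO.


Form the n² = 49 superimposed pairs (L1[i][j], L2[i][j]), row by row (rows and columns indexed from 0):
row 0: (5,4) (3,5) (4,3) (6,6) (2,1) (0,2) (1,0)
row 1: (4,0) (6,2) (1,1) (0,4) (3,6) (5,3) (2,5)
row 2: (0,6) (2,0) (5,2) (3,1) (1,3) (6,5) (4,4)
row 3: (6,1) (1,4) (0,5) (2,3) (4,2) (3,0) (5,6)
row 4: (1,5) (0,3) (2,6) (5,0) (6,4) (4,1) (3,2)
row 5: (2,2) (5,1) (3,4) (4,5) (0,0) (1,6) (6,3)
row 6: (3,3) (4,6) (6,0) (1,2) (5,5) (2,4) (0,1)
Orthogonality requires all 49 pairs distinct.
Check by first coordinate: for each symbol s of L1, list the L2 entries in the n cells where L1 = s; they must all differ.
  L1 = 0: L2 entries (in reading order) 2, 4, 6, 5, 3, 0, 1 — all 7 distinct ✓
  L1 = 1: L2 entries (in reading order) 0, 1, 3, 4, 5, 6, 2 — all 7 distinct ✓
  L1 = 2: L2 entries (in reading order) 1, 5, 0, 3, 6, 2, 4 — all 7 distinct ✓
  L1 = 3: L2 entries (in reading order) 5, 6, 1, 0, 2, 4, 3 — all 7 distinct ✓
  L1 = 4: L2 entries (in reading order) 3, 0, 4, 2, 1, 5, 6 — all 7 distinct ✓
  L1 = 5: L2 entries (in reading order) 4, 3, 2, 6, 0, 1, 5 — all 7 distinct ✓
  L1 = 6: L2 entries (in reading order) 6, 2, 5, 1, 4, 3, 0 — all 7 distinct ✓
Every symbol of L1 meets every symbol of L2 exactly once, so all 49 pairs are distinct (49 of 49).
Conclusion: YES.

YES


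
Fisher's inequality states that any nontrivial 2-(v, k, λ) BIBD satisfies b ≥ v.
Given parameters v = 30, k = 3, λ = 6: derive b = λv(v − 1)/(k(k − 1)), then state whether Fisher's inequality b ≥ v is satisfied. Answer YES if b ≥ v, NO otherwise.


r = λ(v − 1)/(k − 1) = 6·29/2 = 87.
b = vr/k = 30·87/3 = 870.
Fisher's inequality: b ≥ v ⇔ 870 ≥ 30? YES.

YES


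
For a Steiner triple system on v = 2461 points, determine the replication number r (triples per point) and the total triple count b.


An STS(v) is a 2-(v, 3, 1) BIBD: block size k = 3, λ = 1.
Replication: r(k − 1) = λ(v − 1) ⇒ r·2 = 2461 − 1 = 2460 ⇒ r = 1230.
Block count: b = v(v − 1)/6 = 2461·2460/6 = 6054060/6 = 1009010.
(Check via bk = vr: 1009010·3 = 3027030 = 2461·1230 = 3027030 ✓.)

r = 1230, b = 1009010.


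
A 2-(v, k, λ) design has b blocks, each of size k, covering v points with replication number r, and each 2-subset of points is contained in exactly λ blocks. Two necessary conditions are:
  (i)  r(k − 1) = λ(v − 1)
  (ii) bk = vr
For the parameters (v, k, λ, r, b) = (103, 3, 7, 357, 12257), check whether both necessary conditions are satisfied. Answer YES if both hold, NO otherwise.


Condition (i): r(k − 1) = 357·2 = 714; λ(v − 1) = 7·102 = 714. Match? YES.
Condition (ii): bk = 12257·3 = 36771; vr = 103·357 = 36771. Match? YES.
Both conditions hold? YES.

YES


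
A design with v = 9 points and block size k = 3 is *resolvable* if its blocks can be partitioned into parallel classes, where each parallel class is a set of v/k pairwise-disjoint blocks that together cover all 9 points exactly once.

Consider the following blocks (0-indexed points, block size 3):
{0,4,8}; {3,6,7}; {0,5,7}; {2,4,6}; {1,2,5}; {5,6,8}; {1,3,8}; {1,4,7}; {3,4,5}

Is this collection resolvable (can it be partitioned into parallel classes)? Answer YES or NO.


v = 9, block size k = 3, number of blocks = 9.
For resolvability, blocks must partition into parallel classes of size v/k = 3.
Total blocks must therefore be a multiple of 3: 9 = 3·3 + 0 ⇒ divisible ✓.
Consider block {5,6,8}. The only other block(s) in the collection disjoint from it are {1,4,7} — just 1 block(s). Any parallel class containing {5,6,8} would need 2 other blocks each disjoint from it, so no parallel class of size 3 can contain {5,6,8}.
Since every block must belong to some parallel class in a resolution, the collection cannot be partitioned into parallel classes.
Resolvable? NO.

NO


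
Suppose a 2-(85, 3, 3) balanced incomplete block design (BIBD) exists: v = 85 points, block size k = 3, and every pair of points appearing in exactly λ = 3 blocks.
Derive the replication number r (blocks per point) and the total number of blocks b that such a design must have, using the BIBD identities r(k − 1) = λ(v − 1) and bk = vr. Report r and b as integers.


Any 2-(v, k, λ) BIBD satisfies two necessary conditions:
  (i)  Each point sits in r blocks, and counting incidences through any fixed point gives r(k − 1) = λ(v − 1), so r = λ(v − 1)/(k − 1).
  (ii) Total incidences bk = vr, so b = vr/k.
Step 1: r = λ(v − 1)/(k − 1) = 3·(85 − 1)/(3 − 1) = 3·84/2 = 252/2 = 126.
Step 2: b = vr/k = 85·126/3 = 10710/3 = 3570.
Check integrality: r = 126 ∈ Z ✓, b = 3570 ∈ Z ✓.
(These identities are necessary conditions: they determine r and b for any design with these parameters, but do not by themselves prove that one exists.)

r = 126, b = 3570.


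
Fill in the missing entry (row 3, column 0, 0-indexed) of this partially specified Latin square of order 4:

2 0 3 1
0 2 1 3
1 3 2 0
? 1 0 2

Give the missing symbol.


Row 3 contains symbols [0, 1, 2] — missing [3].
Column 0 contains symbols [0, 1, 2] — missing [3].
The missing symbol must appear in both missing sets; intersection = [3].
Therefore the hidden value is 3.

Missing value = 3.


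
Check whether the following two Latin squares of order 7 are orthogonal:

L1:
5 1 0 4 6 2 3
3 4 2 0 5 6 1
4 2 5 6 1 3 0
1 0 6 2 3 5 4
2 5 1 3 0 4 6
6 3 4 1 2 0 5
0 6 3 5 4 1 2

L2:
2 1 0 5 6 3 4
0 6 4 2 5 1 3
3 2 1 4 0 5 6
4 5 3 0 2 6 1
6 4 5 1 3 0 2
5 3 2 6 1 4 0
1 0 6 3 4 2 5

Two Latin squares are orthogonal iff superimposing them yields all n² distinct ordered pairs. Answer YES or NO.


Form the n² = 49 superimposed pairs (L1[i][j], L2[i][j]), row by row (rows and columns indexed from 0):
row 0: (5,2) (1,1) (0,0) (4,5) (6,6) (2,3) (3,4)
row 1: (3,0) (4,6) (2,4) (0,2) (5,5) (6,1) (1,3)
row 2: (4,3) (2,2) (5,1) (6,4) (1,0) (3,5) (0,6)
row 3: (1,4) (0,5) (6,3) (2,0) (3,2) (5,6) (4,1)
row 4: (2,6) (5,4) (1,5) (3,1) (0,3) (4,0) (6,2)
row 5: (6,5) (3,3) (4,2) (1,6) (2,1) (0,4) (5,0)
row 6: (0,1) (6,0) (3,6) (5,3) (4,4) (1,2) (2,5)
Orthogonality requires all 49 pairs distinct.
Check by first coordinate: for each symbol s of L1, list the L2 entries in the n cells where L1 = s; they must all differ.
  L1 = 0: L2 entries (in reading order) 0, 2, 6, 5, 3, 4, 1 — all 7 distinct ✓
  L1 = 1: L2 entries (in reading order) 1, 3, 0, 4, 5, 6, 2 — all 7 distinct ✓
  L1 = 2: L2 entries (in reading order) 3, 4, 2, 0, 6, 1, 5 — all 7 distinct ✓
  L1 = 3: L2 entries (in reading order) 4, 0, 5, 2, 1, 3, 6 — all 7 distinct ✓
  L1 = 4: L2 entries (in reading order) 5, 6, 3, 1, 0, 2, 4 — all 7 distinct ✓
  L1 = 5: L2 entries (in reading order) 2, 5, 1, 6, 4, 0, 3 — all 7 distinct ✓
  L1 = 6: L2 entries (in reading order) 6, 1, 4, 3, 2, 5, 0 — all 7 distinct ✓
Every symbol of L1 meets every symbol of L2 exactly once, so all 49 pairs are distinct (49 of 49).
Conclusion: YES.

YES


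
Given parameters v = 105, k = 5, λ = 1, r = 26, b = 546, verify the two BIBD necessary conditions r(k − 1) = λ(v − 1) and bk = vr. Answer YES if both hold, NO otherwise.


Condition (i): r(k − 1) = 26·4 = 104; λ(v − 1) = 1·104 = 104. Match? YES.
Condition (ii): bk = 546·5 = 2730; vr = 105·26 = 2730. Match? YES.
Both conditions hold? YES.

YES


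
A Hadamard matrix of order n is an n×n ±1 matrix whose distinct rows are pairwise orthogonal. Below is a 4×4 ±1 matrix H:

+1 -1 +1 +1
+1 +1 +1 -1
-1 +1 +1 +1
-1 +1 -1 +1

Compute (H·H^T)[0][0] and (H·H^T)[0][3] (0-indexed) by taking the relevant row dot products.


Row 0 of H: [1, -1, 1, 1].
Row 3 of H: [-1, 1, -1, 1].
(H·H^T)[0][0] = Σ_j H[0][j]·H[0][j] = (1)² + (-1)² + (1)² + (1)² = 1 + 1 + 1 + 1 = 4.
(H·H^T)[0][3] = Σ_j H[0][j]·H[3][j] = (1)·(-1) + (-1)·(1) + (1)·(-1) + (1)·(1) = -1 + -1 + -1 + 1 = -2.
Rows 0 and 3 are not orthogonal (dot product = -2 ≠ 0), so H is not a Hadamard matrix.

(0,0) entry = 4; (0,3) entry = -2.


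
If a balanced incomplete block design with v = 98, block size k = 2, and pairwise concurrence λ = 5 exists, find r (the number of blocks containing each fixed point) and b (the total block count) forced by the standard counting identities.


Any 2-(v, k, λ) BIBD satisfies two necessary conditions:
  (i)  Each point sits in r blocks, and counting incidences through any fixed point gives r(k − 1) = λ(v − 1), so r = λ(v − 1)/(k − 1).
  (ii) Total incidences bk = vr, so b = vr/k.
Step 1: r = λ(v − 1)/(k − 1) = 5·(98 − 1)/(2 − 1) = 5·97/1 = 485/1 = 485.
Step 2: b = vr/k = 98·485/2 = 47530/2 = 23765.
Check integrality: r = 485 ∈ Z ✓, b = 23765 ∈ Z ✓.
(These identities are necessary conditions: they determine r and b for any design with these parameters, but do not by themselves prove that one exists.)

r = 485, b = 23765.


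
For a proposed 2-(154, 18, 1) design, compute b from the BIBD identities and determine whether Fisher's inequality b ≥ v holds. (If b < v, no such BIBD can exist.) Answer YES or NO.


r = λ(v − 1)/(k − 1) = 1·153/17 = 9.
b = vr/k = 154·9/18 = 77.
Fisher's inequality: b ≥ v ⇔ 77 ≥ 154? NO.

NO


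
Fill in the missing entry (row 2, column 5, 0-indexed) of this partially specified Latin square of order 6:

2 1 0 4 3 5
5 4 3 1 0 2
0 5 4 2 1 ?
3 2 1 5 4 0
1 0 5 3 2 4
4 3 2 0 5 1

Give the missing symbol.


Row 2 contains symbols [0, 1, 2, 4, 5] — missing [3].
Column 5 contains symbols [0, 1, 2, 4, 5] — missing [3].
The missing symbol must appear in both missing sets; intersection = [3].
Therefore the hidden value is 3.

Missing value = 3.


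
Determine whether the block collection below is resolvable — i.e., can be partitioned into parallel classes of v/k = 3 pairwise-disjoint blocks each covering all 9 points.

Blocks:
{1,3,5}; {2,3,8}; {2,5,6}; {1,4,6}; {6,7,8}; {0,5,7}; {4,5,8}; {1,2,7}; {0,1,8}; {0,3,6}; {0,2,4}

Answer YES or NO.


v = 9, block size k = 3, number of blocks = 11.
For resolvability, blocks must partition into parallel classes of size v/k = 3.
Total blocks must therefore be a multiple of 3: 11 = 3·3 + 2 ⇒ not divisible ✗.
Resolvable? NO.

NO


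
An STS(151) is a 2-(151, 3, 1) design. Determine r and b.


An STS(v) is a 2-(v, 3, 1) BIBD: block size k = 3, λ = 1.
Replication: r(k − 1) = λ(v − 1) ⇒ r·2 = 151 − 1 = 150 ⇒ r = 75.
Block count: bk = vr ⇒ b·3 = 151·75 = 11325 ⇒ b = 3775.

r = 75, b = 3775.


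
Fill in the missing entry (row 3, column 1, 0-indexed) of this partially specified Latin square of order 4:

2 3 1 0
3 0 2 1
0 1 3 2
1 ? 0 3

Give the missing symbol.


Row 3 contains symbols [0, 1, 3] — missing [2].
Column 1 contains symbols [0, 1, 3] — missing [2].
The missing symbol must appear in both missing sets; intersection = [2].
Therefore the hidden value is 2.

Missing value = 2.


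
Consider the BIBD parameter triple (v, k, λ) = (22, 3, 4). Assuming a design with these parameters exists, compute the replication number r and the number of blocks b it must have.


Any 2-(v, k, λ) BIBD satisfies two necessary conditions:
  (i)  Each point sits in r blocks, and counting incidences through any fixed point gives r(k − 1) = λ(v − 1), so r = λ(v − 1)/(k − 1).
  (ii) Total incidences bk = vr, so b = vr/k.
Step 1: r = λ(v − 1)/(k − 1) = 4·(22 − 1)/(3 − 1) = 4·21/2 = 84/2 = 42.
Step 2: b = vr/k = 22·42/3 = 924/3 = 308.
Check integrality: r = 42 ∈ Z ✓, b = 308 ∈ Z ✓.
(These identities are necessary conditions: they determine r and b for any design with these parameters, but do not by themselves prove that one exists.)

r = 42, b = 308.


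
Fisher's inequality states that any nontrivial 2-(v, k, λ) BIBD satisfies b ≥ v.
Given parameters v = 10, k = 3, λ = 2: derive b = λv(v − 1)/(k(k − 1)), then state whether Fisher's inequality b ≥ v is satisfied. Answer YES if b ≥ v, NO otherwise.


r = λ(v − 1)/(k − 1) = 2·9/2 = 9.
b = vr/k = 10·9/3 = 30.
Fisher's inequality: b ≥ v ⇔ 30 ≥ 10? YES.

YES


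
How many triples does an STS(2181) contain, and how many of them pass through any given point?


An STS(v) is a 2-(v, 3, 1) BIBD: block size k = 3, λ = 1.
Replication: r(k − 1) = λ(v − 1) ⇒ r·2 = 2181 − 1 = 2180 ⇒ r = 1090.
Block count: b = v(v − 1)/6 = 2181·2180/6 = 4754580/6 = 792430.

r = 1090, b = 792430.


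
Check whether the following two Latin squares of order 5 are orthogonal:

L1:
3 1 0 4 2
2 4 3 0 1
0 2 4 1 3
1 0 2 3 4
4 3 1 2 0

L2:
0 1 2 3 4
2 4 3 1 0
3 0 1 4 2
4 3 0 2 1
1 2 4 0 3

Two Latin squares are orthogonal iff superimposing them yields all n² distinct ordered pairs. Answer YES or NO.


Form the n² = 25 superimposed pairs (L1[i][j], L2[i][j]), row by row (rows and columns indexed from 0):
row 0: (3,0) (1,1) (0,2) (4,3) (2,4)
row 1: (2,2) (4,4) (3,3) (0,1) (1,0)
row 2: (0,3) (2,0) (4,1) (1,4) (3,2)
row 3: (1,4) (0,3) (2,0) (3,2) (4,1)
row 4: (4,1) (3,2) (1,4) (2,0) (0,3)
Orthogonality requires all 25 pairs distinct.
But the pair (1,4) repeats: cell (2,3) has L1 = 1, L2 = 4, and cell (3,0) has L1 = 1, L2 = 4.
A repeated pair means some other pair never occurs (only 15 distinct pairs out of 25), so the squares are not orthogonal.
Conclusion: NO.

NO


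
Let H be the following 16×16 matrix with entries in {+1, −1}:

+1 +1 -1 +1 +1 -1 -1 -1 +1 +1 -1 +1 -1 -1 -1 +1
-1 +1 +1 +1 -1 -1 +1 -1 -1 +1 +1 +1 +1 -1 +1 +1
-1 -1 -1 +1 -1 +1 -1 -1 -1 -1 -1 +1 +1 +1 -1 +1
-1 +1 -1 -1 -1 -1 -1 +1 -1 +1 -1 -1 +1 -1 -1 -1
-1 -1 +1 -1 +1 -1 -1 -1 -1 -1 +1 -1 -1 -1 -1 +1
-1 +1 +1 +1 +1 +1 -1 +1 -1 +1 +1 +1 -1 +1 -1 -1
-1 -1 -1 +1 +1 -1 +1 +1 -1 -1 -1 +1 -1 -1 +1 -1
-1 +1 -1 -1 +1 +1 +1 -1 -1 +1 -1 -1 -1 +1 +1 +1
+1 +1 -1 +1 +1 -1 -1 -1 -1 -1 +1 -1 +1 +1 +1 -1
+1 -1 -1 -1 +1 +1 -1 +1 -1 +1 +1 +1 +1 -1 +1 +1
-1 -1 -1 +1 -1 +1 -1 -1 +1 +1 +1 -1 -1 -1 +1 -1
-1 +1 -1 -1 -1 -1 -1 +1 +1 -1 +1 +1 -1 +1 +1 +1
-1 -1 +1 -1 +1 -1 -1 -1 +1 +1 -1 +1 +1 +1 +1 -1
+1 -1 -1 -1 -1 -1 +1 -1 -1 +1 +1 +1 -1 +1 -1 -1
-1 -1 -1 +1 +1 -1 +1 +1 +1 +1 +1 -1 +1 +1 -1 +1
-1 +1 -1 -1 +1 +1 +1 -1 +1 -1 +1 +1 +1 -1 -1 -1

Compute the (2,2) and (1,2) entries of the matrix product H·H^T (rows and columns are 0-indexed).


Row 1 of H: [-1, 1, 1, 1, -1, -1, 1, -1, -1, 1, 1, 1, 1, -1, 1, 1].
Row 2 of H: [-1, -1, -1, 1, -1, 1, -1, -1, -1, -1, -1, 1, 1, 1, -1, 1].
(H·H^T)[2][2] = Σ_j H[2][j]·H[2][j] = (-1)² + (-1)² + (-1)² + (1)² + (-1)² + (1)² + (-1)² + (-1)² + (-1)² + (-1)² + (-1)² + (1)² + (1)² + (1)² + (-1)² + (1)² = 1 + 1 + 1 + 1 + 1 + 1 + 1 + 1 + 1 + 1 + 1 + 1 + 1 + 1 + 1 + 1 = 16.
(H·H^T)[1][2] = Σ_j H[1][j]·H[2][j] = (-1)·(-1) + (1)·(-1) + (1)·(-1) + (1)·(1) + (-1)·(-1) + (-1)·(1) + (1)·(-1) + (-1)·(-1) + (-1)·(-1) + (1)·(-1) + (1)·(-1) + (1)·(1) + (1)·(1) + (-1)·(1) + (1)·(-1) + (1)·(1) = 1 + -1 + -1 + 1 + 1 + -1 + -1 + 1 + 1 + -1 + -1 + 1 + 1 + -1 + -1 + 1 = 0.
So rows 1 and 2 are orthogonal; the diagonal entry equals n = 16.

(2,2) entry = 16; (1,2) entry = 0.


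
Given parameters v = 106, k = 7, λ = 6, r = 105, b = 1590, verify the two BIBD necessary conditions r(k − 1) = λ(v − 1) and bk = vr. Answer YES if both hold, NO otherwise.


Condition (i): r(k − 1) = 105·6 = 630; λ(v − 1) = 6·105 = 630. Match? YES.
Condition (ii): bk = 1590·7 = 11130; vr = 106·105 = 11130. Match? YES.
Both conditions hold? YES.

YES


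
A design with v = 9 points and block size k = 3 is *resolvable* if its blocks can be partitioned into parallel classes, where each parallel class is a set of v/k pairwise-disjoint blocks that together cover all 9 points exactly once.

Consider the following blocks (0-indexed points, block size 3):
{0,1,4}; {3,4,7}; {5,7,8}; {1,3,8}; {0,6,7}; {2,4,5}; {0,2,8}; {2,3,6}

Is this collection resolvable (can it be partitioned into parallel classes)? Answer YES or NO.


v = 9, block size k = 3, number of blocks = 8.
For resolvability, blocks must partition into parallel classes of size v/k = 3.
Total blocks must therefore be a multiple of 3: 8 = 3·2 + 2 ⇒ not divisible ✗.
Resolvable? NO.

NO


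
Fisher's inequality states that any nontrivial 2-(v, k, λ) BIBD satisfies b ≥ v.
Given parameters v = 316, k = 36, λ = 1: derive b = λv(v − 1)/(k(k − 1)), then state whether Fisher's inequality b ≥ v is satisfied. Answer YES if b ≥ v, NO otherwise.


r = λ(v − 1)/(k − 1) = 1·315/35 = 9.
b = vr/k = 316·9/36 = 79.
Fisher's inequality: b ≥ v ⇔ 79 ≥ 316? NO.

NO


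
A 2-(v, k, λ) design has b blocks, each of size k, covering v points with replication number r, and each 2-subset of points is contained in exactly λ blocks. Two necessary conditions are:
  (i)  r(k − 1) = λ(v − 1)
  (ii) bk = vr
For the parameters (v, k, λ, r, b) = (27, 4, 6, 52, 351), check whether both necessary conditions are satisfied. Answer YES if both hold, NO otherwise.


Condition (i): r(k − 1) = 52·3 = 156; λ(v − 1) = 6·26 = 156. Match? YES.
Condition (ii): bk = 351·4 = 1404; vr = 27·52 = 1404. Match? YES.
Both conditions hold? YES.

YES


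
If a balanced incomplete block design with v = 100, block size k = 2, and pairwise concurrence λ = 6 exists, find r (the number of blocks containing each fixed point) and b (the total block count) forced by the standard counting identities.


Any 2-(v, k, λ) BIBD satisfies two necessary conditions:
  (i)  Each point sits in r blocks, and counting incidences through any fixed point gives r(k − 1) = λ(v − 1), so r = λ(v − 1)/(k − 1).
  (ii) Total incidences bk = vr, so b = vr/k.
Step 1: r = λ(v − 1)/(k − 1) = 6·(100 − 1)/(2 − 1) = 6·99/1 = 594/1 = 594.
Step 2: b = vr/k = 100·594/2 = 59400/2 = 29700.
Check integrality: r = 594 ∈ Z ✓, b = 29700 ∈ Z ✓.
(These identities are necessary conditions: they determine r and b for any design with these parameters, but do not by themselves prove that one exists.)

r = 594, b = 29700.


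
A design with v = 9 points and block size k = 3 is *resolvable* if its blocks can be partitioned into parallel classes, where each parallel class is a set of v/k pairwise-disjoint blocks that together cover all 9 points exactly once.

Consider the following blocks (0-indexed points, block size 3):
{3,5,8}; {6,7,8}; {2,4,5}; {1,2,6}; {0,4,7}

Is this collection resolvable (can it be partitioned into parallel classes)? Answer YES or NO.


v = 9, block size k = 3, number of blocks = 5.
For resolvability, blocks must partition into parallel classes of size v/k = 3.
Total blocks must therefore be a multiple of 3: 5 = 3·1 + 2 ⇒ not divisible ✗.
Resolvable? NO.

NO


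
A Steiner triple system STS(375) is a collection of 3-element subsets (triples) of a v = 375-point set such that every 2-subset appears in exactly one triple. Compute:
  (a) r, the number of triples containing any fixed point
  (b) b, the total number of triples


An STS(v) is a 2-(v, 3, 1) BIBD: block size k = 3, λ = 1.
Replication: r(k − 1) = λ(v − 1) ⇒ r·2 = 375 − 1 = 374 ⇒ r = 187.
Block count: b = v(v − 1)/6 = 375·374/6 = 140250/6 = 23375.

r = 187, b = 23375.


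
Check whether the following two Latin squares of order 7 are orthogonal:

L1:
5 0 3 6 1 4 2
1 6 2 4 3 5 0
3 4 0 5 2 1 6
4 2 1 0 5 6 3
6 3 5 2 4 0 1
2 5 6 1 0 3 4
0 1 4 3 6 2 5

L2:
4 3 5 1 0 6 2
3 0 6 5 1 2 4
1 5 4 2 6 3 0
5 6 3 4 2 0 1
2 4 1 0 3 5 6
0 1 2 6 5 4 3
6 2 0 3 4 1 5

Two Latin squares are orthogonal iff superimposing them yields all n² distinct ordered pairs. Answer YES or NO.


Form the n² = 49 superimposed pairs (L1[i][j], L2[i][j]), row by row (rows and columns indexed from 0):
row 0: (5,4) (0,3) (3,5) (6,1) (1,0) (4,6) (2,2)
row 1: (1,3) (6,0) (2,6) (4,5) (3,1) (5,2) (0,4)
row 2: (3,1) (4,5) (0,4) (5,2) (2,6) (1,3) (6,0)
row 3: (4,5) (2,6) (1,3) (0,4) (5,2) (6,0) (3,1)
row 4: (6,2) (3,4) (5,1) (2,0) (4,3) (0,5) (1,6)
row 5: (2,0) (5,1) (6,2) (1,6) (0,5) (3,4) (4,3)
row 6: (0,6) (1,2) (4,0) (3,3) (6,4) (2,1) (5,5)
Orthogonality requires all 49 pairs distinct.
But the pair (3,1) repeats: cell (1,4) has L1 = 3, L2 = 1, and cell (2,0) has L1 = 3, L2 = 1.
A repeated pair means some other pair never occurs (only 28 distinct pairs out of 49), so the squares are not orthogonal.
Conclusion: NO.

NO


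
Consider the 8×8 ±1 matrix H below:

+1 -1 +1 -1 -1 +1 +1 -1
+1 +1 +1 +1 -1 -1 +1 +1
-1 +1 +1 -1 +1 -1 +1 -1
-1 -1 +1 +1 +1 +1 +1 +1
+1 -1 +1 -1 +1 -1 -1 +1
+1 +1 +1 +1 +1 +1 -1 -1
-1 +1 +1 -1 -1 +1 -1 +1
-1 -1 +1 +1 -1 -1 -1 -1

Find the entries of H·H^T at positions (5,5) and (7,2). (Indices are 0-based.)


Row 2 of H: [-1, 1, 1, -1, 1, -1, 1, -1].
Row 5 of H: [1, 1, 1, 1, 1, 1, -1, -1].
Row 7 of H: [-1, -1, 1, 1, -1, -1, -1, -1].
(H·H^T)[5][5] = Σ_j H[5][j]·H[5][j] = (1)² + (1)² + (1)² + (1)² + (1)² + (1)² + (-1)² + (-1)² = 1 + 1 + 1 + 1 + 1 + 1 + 1 + 1 = 8.
(H·H^T)[7][2] = Σ_j H[7][j]·H[2][j] = (-1)·(-1) + (-1)·(1) + (1)·(1) + (1)·(-1) + (-1)·(1) + (-1)·(-1) + (-1)·(1) + (-1)·(-1) = 1 + -1 + 1 + -1 + -1 + 1 + -1 + 1 = 0.
So rows 7 and 2 are orthogonal; the diagonal entry equals n = 8.

(5,5) entry = 8; (7,2) entry = 0.


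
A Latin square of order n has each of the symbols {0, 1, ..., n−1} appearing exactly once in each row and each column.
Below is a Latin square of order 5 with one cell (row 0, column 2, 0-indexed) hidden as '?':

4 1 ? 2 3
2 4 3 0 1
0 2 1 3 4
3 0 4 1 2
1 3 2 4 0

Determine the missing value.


Row 0 contains symbols [1, 2, 3, 4] — missing [0].
Column 2 contains symbols [1, 2, 3, 4] — missing [0].
The missing symbol must appear in both missing sets; intersection = [0].
Therefore the hidden value is 0.

Missing value = 0.


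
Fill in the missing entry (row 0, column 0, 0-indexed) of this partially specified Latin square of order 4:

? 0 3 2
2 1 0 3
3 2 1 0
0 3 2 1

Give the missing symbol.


Row 0 contains symbols [0, 2, 3] — missing [1].
Column 0 contains symbols [0, 2, 3] — missing [1].
The missing symbol must appear in both missing sets; intersection = [1].
Therefore the hidden value is 1.

Missing value = 1.


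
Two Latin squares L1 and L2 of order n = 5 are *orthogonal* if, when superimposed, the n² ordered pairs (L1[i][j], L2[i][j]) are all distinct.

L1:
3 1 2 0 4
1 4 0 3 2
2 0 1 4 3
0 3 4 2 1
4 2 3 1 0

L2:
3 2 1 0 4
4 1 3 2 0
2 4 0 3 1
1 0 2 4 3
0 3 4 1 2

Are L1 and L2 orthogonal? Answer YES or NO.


Form the n² = 25 superimposed pairs (L1[i][j], L2[i][j]), row by row (rows and columns indexed from 0):
row 0: (3,3) (1,2) (2,1) (0,0) (4,4)
row 1: (1,4) (4,1) (0,3) (3,2) (2,0)
row 2: (2,2) (0,4) (1,0) (4,3) (3,1)
row 3: (0,1) (3,0) (4,2) (2,4) (1,3)
row 4: (4,0) (2,3) (3,4) (1,1) (0,2)
Orthogonality requires all 25 pairs distinct.
Check by first coordinate: for each symbol s of L1, list the L2 entries in the n cells where L1 = s; they must all differ.
  L1 = 0: L2 entries (in reading order) 0, 3, 4, 1, 2 — all 5 distinct ✓
  L1 = 1: L2 entries (in reading order) 2, 4, 0, 3, 1 — all 5 distinct ✓
  L1 = 2: L2 entries (in reading order) 1, 0, 2, 4, 3 — all 5 distinct ✓
  L1 = 3: L2 entries (in reading order) 3, 2, 1, 0, 4 — all 5 distinct ✓
  L1 = 4: L2 entries (in reading order) 4, 1, 3, 2, 0 — all 5 distinct ✓
Every symbol of L1 meets every symbol of L2 exactly once, so all 25 pairs are distinct (25 of 25).
Conclusion: YES.

YES


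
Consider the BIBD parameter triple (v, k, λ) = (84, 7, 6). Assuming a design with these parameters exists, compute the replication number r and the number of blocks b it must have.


Any 2-(v, k, λ) BIBD satisfies two necessary conditions:
  (i)  Each point sits in r blocks, and counting incidences through any fixed point gives r(k − 1) = λ(v − 1), so r = λ(v − 1)/(k − 1).
  (ii) Total incidences bk = vr, so b = vr/k.
Step 1: r = λ(v − 1)/(k − 1) = 6·(84 − 1)/(7 − 1) = 6·83/6 = 498/6 = 83.
Step 2: b = vr/k = 84·83/7 = 6972/7 = 996.
Check integrality: r = 83 ∈ Z ✓, b = 996 ∈ Z ✓.
(These identities are necessary conditions: they determine r and b for any design with these parameters, but do not by themselves prove that one exists.)

r = 83, b = 996.


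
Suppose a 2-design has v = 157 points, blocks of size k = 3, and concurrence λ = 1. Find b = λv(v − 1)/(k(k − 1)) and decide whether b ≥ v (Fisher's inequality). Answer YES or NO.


b = λv(v − 1)/(k(k − 1)) = 1·157·156/(3·2) = 24492/6 = 4082.
Compare with v = 157: b ≥ v, so Fisher's inequality holds.

YES


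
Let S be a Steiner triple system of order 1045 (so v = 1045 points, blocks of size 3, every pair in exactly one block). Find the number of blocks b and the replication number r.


An STS(v) is a 2-(v, 3, 1) BIBD: block size k = 3, λ = 1.
Replication: r(k − 1) = λ(v − 1) ⇒ r·2 = 1045 − 1 = 1044 ⇒ r = 522.
Block count: b = v(v − 1)/6 = 1045·1044/6 = 1090980/6 = 181830.
(Check via bk = vr: 181830·3 = 545490 = 1045·522 = 545490 ✓.)

r = 522, b = 181830.


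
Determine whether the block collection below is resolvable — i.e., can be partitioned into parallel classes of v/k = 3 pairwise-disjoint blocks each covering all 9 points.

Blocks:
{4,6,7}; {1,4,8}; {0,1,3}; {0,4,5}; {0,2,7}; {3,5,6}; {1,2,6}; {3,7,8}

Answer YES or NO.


v = 9, block size k = 3, number of blocks = 8.
For resolvability, blocks must partition into parallel classes of size v/k = 3.
Total blocks must therefore be a multiple of 3: 8 = 3·2 + 2 ⇒ not divisible ✗.
Resolvable? NO.

NO


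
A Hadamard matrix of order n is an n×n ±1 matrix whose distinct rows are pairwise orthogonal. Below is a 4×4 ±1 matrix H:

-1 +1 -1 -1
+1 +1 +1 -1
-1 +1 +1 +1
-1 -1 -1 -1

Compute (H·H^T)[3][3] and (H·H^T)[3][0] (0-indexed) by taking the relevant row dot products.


Row 0 of H: [-1, 1, -1, -1].
Row 3 of H: [-1, -1, -1, -1].
(H·H^T)[3][3] = Σ_j H[3][j]·H[3][j] = (-1)² + (-1)² + (-1)² + (-1)² = 1 + 1 + 1 + 1 = 4.
(H·H^T)[3][0] = Σ_j H[3][j]·H[0][j] = (-1)·(-1) + (-1)·(1) + (-1)·(-1) + (-1)·(-1) = 1 + -1 + 1 + 1 = 2.
Rows 3 and 0 are not orthogonal (dot product = 2 ≠ 0), so H is not a Hadamard matrix.

(3,3) entry = 4; (3,0) entry = 2.


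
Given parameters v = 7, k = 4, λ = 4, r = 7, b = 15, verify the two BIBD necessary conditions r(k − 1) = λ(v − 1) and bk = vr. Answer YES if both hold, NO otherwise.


Condition (i): r(k − 1) = 7·3 = 21; λ(v − 1) = 4·6 = 24. Match? NO.
Condition (ii): bk = 15·4 = 60; vr = 7·7 = 49. Match? NO.
Both conditions hold? NO.

NO


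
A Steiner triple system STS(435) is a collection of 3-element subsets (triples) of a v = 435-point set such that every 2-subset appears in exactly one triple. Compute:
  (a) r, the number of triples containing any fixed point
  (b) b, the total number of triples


An STS(v) is a 2-(v, 3, 1) BIBD: block size k = 3, λ = 1.
Replication: r(k − 1) = λ(v − 1) ⇒ r·2 = 435 − 1 = 434 ⇒ r = 217.
Block count: bk = vr ⇒ b·3 = 435·217 = 94395 ⇒ b = 31465.

r = 217, b = 31465.


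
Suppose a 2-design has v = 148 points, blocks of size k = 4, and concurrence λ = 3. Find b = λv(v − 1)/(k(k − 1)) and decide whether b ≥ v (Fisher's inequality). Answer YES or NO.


b = λv(v − 1)/(k(k − 1)) = 3·148·147/(4·3) = 65268/12 = 5439.
Compare with v = 148: b ≥ v, so Fisher's inequality holds.

YES


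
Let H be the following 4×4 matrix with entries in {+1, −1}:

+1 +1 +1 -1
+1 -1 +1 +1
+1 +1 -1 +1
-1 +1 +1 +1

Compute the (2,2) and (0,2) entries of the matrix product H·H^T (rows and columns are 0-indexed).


Row 0 of H: [1, 1, 1, -1].
Row 2 of H: [1, 1, -1, 1].
(H·H^T)[2][2] = Σ_j H[2][j]·H[2][j] = (1)² + (1)² + (-1)² + (1)² = 1 + 1 + 1 + 1 = 4.
(H·H^T)[0][2] = Σ_j H[0][j]·H[2][j] = (1)·(1) + (1)·(1) + (1)·(-1) + (-1)·(1) = 1 + 1 + -1 + -1 = 0.
So rows 0 and 2 are orthogonal; the diagonal entry equals n = 4.

(2,2) entry = 4; (0,2) entry = 0.


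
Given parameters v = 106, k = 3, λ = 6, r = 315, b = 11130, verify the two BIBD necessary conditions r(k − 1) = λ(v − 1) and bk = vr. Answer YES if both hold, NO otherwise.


Condition (i): r(k − 1) = 315·2 = 630; λ(v − 1) = 6·105 = 630. Match? YES.
Condition (ii): bk = 11130·3 = 33390; vr = 106·315 = 33390. Match? YES.
Both conditions hold? YES.

YES


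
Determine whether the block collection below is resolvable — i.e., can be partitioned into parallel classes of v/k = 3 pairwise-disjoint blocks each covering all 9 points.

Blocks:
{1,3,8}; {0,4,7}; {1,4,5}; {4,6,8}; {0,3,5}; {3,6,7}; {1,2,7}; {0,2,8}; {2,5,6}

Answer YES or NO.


v = 9, block size k = 3, number of blocks = 9.
For resolvability, blocks must partition into parallel classes of size v/k = 3.
Total blocks must therefore be a multiple of 3: 9 = 3·3 + 0 ⇒ divisible ✓.
Greedy packing gives 3 candidate class(es). Each should be a full parallel class (size 3, covers all 9 points).
  Class 1 (3 blocks): {1,3,8}; {0,4,7}; {2,5,6}. Points covered: [0, 1, 2, 3, 4, 5, 6, 7, 8].
  Class 2 (3 blocks): {1,4,5}; {3,6,7}; {0,2,8}. Points covered: [0, 1, 2, 3, 4, 5, 6, 7, 8].
  Class 3 (3 blocks): {4,6,8}; {0,3,5}; {1,2,7}. Points covered: [0, 1, 2, 3, 4, 5, 6, 7, 8].
All classes full (size 3)? YES. All classes cover every point? YES.
Resolvable? YES.

YES


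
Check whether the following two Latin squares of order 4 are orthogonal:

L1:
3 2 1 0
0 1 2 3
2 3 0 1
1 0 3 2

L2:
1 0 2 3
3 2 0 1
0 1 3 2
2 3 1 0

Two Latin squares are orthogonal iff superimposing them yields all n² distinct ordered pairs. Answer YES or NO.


Form the n² = 16 superimposed pairs (L1[i][j], L2[i][j]), row by row (rows and columns indexed from 0):
row 0: (3,1) (2,0) (1,2) (0,3)
row 1: (0,3) (1,2) (2,0) (3,1)
row 2: (2,0) (3,1) (0,3) (1,2)
row 3: (1,2) (0,3) (3,1) (2,0)
Orthogonality requires all 16 pairs distinct.
But the pair (0,3) repeats: cell (0,3) has L1 = 0, L2 = 3, and cell (1,0) has L1 = 0, L2 = 3.
A repeated pair means some other pair never occurs (only 4 distinct pairs out of 16), so the squares are not orthogonal.
Conclusion: NO.

NO


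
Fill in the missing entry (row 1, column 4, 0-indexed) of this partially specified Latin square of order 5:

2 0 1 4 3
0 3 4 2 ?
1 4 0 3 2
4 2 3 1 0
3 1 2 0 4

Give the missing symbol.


Row 1 contains symbols [0, 2, 3, 4] — missing [1].
Column 4 contains symbols [0, 2, 3, 4] — missing [1].
The missing symbol must appear in both missing sets; intersection = [1].
Therefore the hidden value is 1.

Missing value = 1.


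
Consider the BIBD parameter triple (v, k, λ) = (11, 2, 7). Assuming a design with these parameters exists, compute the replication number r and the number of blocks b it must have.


Any 2-(v, k, λ) BIBD satisfies two necessary conditions:
  (i)  Each point sits in r blocks, and counting incidences through any fixed point gives r(k − 1) = λ(v − 1), so r = λ(v − 1)/(k − 1).
  (ii) Total incidences bk = vr, so b = vr/k.
Step 1: r = λ(v − 1)/(k − 1) = 7·(11 − 1)/(2 − 1) = 7·10/1 = 70/1 = 70.
Step 2: b = vr/k = 11·70/2 = 770/2 = 385.
Check integrality: r = 70 ∈ Z ✓, b = 385 ∈ Z ✓.
(These identities are necessary conditions: they determine r and b for any design with these parameters, but do not by themselves prove that one exists.)

r = 70, b = 385.


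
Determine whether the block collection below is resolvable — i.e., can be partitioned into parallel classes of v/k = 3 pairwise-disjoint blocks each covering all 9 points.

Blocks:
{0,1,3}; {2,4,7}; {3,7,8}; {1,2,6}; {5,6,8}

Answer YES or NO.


v = 9, block size k = 3, number of blocks = 5.
For resolvability, blocks must partition into parallel classes of size v/k = 3.
Total blocks must therefore be a multiple of 3: 5 = 3·1 + 2 ⇒ not divisible ✗.
Resolvable? NO.

NO


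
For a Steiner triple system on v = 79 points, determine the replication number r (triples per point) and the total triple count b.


An STS(v) is a 2-(v, 3, 1) BIBD: block size k = 3, λ = 1.
Replication: r(k − 1) = λ(v − 1) ⇒ r·2 = 79 − 1 = 78 ⇒ r = 39.
Block count: b = v(v − 1)/6 = 79·78/6 = 6162/6 = 1027.
(Check via bk = vr: 1027·3 = 3081 = 79·39 = 3081 ✓.)

r = 39, b = 1027.


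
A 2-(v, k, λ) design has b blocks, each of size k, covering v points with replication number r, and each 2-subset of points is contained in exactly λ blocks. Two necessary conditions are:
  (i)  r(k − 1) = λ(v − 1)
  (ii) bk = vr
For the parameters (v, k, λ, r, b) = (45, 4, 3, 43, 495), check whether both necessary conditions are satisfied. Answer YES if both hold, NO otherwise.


Condition (i): r(k − 1) = 43·3 = 129; λ(v − 1) = 3·44 = 132. Match? NO.
Condition (ii): bk = 495·4 = 1980; vr = 45·43 = 1935. Match? NO.
Both conditions hold? NO.

NO


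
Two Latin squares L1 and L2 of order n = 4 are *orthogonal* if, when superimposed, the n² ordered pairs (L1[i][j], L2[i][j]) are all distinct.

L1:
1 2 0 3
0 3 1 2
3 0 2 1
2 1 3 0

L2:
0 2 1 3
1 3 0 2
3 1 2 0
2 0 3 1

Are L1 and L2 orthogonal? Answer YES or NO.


Form the n² = 16 superimposed pairs (L1[i][j], L2[i][j]), row by row (rows and columns indexed from 0):
row 0: (1,0) (2,2) (0,1) (3,3)
row 1: (0,1) (3,3) (1,0) (2,2)
row 2: (3,3) (0,1) (2,2) (1,0)
row 3: (2,2) (1,0) (3,3) (0,1)
Orthogonality requires all 16 pairs distinct.
But the pair (0,1) repeats: cell (0,2) has L1 = 0, L2 = 1, and cell (1,0) has L1 = 0, L2 = 1.
A repeated pair means some other pair never occurs (only 4 distinct pairs out of 16), so the squares are not orthogonal.
Conclusion: NO.

NO


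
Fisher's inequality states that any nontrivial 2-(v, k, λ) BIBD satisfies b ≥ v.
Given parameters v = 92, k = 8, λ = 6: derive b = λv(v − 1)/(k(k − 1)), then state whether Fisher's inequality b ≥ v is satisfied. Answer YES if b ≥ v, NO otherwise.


r = λ(v − 1)/(k − 1) = 6·91/7 = 78.
b = vr/k = 92·78/8 = 897.
Fisher's inequality: b ≥ v ⇔ 897 ≥ 92? YES.

YES


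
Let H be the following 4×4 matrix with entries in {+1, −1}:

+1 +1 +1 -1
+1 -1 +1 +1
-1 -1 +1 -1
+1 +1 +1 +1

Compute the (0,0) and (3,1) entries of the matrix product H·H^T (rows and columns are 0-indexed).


Row 0 of H: [1, 1, 1, -1].
Row 1 of H: [1, -1, 1, 1].
Row 3 of H: [1, 1, 1, 1].
(H·H^T)[0][0] = Σ_j H[0][j]·H[0][j] = (1)² + (1)² + (1)² + (-1)² = 1 + 1 + 1 + 1 = 4.
(H·H^T)[3][1] = Σ_j H[3][j]·H[1][j] = (1)·(1) + (1)·(-1) + (1)·(1) + (1)·(1) = 1 + -1 + 1 + 1 = 2.
Rows 3 and 1 are not orthogonal (dot product = 2 ≠ 0), so H is not a Hadamard matrix.

(0,0) entry = 4; (3,1) entry = 2.


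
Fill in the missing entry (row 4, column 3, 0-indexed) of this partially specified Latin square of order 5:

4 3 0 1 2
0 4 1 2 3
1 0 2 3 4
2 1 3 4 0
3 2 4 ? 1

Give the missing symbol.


Row 4 contains symbols [1, 2, 3, 4] — missing [0].
Column 3 contains symbols [1, 2, 3, 4] — missing [0].
The missing symbol must appear in both missing sets; intersection = [0].
Therefore the hidden value is 0.

Missing value = 0.


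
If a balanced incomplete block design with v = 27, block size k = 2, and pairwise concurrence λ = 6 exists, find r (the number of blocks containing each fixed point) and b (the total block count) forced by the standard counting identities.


Any 2-(v, k, λ) BIBD satisfies two necessary conditions:
  (i)  Each point sits in r blocks, and counting incidences through any fixed point gives r(k − 1) = λ(v − 1), so r = λ(v − 1)/(k − 1).
  (ii) Total incidences bk = vr, so b = vr/k.
Step 1: r = λ(v − 1)/(k − 1) = 6·(27 − 1)/(2 − 1) = 6·26/1 = 156/1 = 156.
Step 2: b = vr/k = 27·156/2 = 4212/2 = 2106.
Check integrality: r = 156 ∈ Z ✓, b = 2106 ∈ Z ✓.
(These identities are necessary conditions: they determine r and b for any design with these parameters, but do not by themselves prove that one exists.)

r = 156, b = 2106.
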